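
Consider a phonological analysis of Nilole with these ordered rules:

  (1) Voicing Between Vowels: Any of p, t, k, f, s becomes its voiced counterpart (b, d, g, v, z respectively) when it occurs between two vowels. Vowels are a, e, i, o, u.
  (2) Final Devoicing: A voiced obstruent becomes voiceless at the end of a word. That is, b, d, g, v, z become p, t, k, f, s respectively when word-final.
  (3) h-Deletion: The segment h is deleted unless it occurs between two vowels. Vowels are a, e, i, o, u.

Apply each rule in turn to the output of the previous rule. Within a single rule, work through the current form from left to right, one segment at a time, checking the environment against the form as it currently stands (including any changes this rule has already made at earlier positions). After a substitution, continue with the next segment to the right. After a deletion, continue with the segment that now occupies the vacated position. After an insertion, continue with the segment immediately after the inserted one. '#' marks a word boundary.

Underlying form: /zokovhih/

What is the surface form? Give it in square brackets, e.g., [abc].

[zogovi]

(1) Voicing Between Vowels: [zokovhih] → [zogovhih]
(2) Final Devoicing: no change — [zogovhih]
(3) h-Deletion: [zogovhih] → [zogovi]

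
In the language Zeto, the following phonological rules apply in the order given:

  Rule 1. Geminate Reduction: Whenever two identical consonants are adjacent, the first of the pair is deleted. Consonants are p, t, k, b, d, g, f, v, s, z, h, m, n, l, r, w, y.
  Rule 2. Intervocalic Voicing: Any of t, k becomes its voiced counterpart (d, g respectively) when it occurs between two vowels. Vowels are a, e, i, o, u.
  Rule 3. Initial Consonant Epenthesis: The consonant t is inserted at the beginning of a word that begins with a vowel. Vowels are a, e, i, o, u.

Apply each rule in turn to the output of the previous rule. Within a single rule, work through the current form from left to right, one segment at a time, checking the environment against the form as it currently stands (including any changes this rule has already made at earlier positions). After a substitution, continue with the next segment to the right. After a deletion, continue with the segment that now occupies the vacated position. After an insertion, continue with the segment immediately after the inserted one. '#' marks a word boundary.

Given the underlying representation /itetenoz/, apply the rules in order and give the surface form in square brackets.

Rule 1 Geminate Reduction: no change — [itetenoz]
Rule 2 Intervocalic Voicing: [itetenoz] → [idedenoz]
Rule 3 Initial Consonant Epenthesis: [idedenoz] → [tidedenoz]

[tidedenoz]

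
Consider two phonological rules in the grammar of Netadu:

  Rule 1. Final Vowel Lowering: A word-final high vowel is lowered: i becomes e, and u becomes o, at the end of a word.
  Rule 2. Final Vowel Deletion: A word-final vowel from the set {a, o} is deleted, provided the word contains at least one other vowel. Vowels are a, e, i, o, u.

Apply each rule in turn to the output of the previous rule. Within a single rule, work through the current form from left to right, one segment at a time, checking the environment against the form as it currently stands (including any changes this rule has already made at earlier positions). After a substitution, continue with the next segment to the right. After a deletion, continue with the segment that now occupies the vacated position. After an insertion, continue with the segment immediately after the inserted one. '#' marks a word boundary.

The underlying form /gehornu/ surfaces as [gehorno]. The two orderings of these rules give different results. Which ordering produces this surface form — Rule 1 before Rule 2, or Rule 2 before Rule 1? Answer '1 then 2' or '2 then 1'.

2 then 1

Order 1 then 2:
  1 Final Vowel Lowering: [gehornu] → [gehorno]
  2 Final Vowel Deletion: [gehorno] → [gehorn]
  result: [gehorn]
Order 2 then 1:
  2 Final Vowel Deletion: no change — [gehornu]
  1 Final Vowel Lowering: [gehornu] → [gehorno]
  result: [gehorno]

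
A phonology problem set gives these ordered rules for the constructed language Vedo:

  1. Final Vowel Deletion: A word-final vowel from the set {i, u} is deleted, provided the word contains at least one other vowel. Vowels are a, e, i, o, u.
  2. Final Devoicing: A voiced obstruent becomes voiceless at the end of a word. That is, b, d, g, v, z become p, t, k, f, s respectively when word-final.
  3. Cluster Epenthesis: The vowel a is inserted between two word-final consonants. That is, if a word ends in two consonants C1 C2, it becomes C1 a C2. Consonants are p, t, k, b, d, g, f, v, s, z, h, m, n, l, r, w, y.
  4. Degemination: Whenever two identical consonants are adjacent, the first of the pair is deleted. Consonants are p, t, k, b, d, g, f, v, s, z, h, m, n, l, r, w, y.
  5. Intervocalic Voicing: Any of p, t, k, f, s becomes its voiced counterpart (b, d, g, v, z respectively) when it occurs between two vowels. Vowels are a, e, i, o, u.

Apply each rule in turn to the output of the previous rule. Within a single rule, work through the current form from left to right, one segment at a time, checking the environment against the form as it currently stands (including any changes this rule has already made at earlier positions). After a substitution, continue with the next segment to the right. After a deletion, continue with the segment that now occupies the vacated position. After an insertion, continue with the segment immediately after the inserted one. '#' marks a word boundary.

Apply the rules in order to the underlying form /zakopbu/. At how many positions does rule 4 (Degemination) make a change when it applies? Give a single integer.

0

1 Final Vowel Deletion: [zakopbu] → [zakopb]
2 Final Devoicing: [zakopb] → [zakopp]
3 Cluster Epenthesis: [zakopp] → [zakopap]
4 Degemination: no change — [zakopap]
5 Intervocalic Voicing: [zakopap] → [zagobap]
Rule 4 changed 0 position(s).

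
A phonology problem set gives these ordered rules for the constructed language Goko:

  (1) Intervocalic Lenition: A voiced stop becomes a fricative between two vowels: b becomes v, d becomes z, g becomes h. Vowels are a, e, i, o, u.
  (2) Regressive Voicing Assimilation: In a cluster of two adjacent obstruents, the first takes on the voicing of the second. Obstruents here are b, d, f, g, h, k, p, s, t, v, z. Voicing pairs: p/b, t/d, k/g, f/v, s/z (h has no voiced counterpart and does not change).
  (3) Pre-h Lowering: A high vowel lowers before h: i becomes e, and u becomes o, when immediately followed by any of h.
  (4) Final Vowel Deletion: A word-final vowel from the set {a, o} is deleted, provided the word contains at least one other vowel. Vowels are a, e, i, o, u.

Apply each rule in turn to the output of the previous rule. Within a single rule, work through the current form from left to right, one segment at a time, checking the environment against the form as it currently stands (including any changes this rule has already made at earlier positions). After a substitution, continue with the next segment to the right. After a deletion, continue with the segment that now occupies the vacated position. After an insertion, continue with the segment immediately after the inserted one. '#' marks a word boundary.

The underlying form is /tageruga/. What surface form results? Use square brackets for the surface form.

[taheroh]

(1) Intervocalic Lenition: [tageruga] → [taheruha]
(2) Regressive Voicing Assimilation: no change — [taheruha]
(3) Pre-h Lowering: [taheruha] → [taheroha]
(4) Final Vowel Deletion: [taheroha] → [taheroh]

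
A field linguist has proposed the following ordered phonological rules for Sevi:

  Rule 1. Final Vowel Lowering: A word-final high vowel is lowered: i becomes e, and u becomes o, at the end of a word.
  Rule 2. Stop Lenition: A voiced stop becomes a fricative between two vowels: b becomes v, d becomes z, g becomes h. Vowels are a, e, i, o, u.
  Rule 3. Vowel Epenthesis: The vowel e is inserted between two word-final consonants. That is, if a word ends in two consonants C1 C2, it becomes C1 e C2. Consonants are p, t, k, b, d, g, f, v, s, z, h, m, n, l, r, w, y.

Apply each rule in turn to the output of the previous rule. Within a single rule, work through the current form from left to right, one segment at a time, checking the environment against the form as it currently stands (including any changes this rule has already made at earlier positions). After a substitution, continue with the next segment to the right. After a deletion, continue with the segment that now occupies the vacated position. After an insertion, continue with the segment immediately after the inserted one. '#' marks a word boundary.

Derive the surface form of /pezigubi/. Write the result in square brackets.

Rule 1 Final Vowel Lowering: [pezigubi] → [pezigube]
Rule 2 Stop Lenition: [pezigube] → [pezihuve]
Rule 3 Vowel Epenthesis: no change — [pezihuve]

[pezihuve]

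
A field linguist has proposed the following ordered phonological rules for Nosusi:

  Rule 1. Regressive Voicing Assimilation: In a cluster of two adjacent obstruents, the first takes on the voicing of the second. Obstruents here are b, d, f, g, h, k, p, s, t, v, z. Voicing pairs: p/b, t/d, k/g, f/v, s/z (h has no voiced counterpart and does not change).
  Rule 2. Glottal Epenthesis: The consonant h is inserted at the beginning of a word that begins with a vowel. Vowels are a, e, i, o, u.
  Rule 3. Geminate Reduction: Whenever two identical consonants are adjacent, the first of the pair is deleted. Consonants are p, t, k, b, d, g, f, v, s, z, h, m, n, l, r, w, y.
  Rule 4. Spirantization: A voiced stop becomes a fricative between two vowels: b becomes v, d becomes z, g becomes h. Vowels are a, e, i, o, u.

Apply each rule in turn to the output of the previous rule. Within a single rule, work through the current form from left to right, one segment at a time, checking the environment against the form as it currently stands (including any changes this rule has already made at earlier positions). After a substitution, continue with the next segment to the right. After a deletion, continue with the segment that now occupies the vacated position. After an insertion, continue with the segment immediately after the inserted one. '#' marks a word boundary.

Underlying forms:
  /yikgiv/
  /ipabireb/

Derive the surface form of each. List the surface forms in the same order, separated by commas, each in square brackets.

/yikgiv/:
  Rule 1 Regressive Voicing Assimilation: [yikgiv] → [yiggiv]
  Rule 2 Glottal Epenthesis: no change — [yiggiv]
  Rule 3 Geminate Reduction: [yiggiv] → [yigiv]
  Rule 4 Spirantization: [yigiv] → [yihiv]
/ipabireb/:
  Rule 1 Regressive Voicing Assimilation: no change — [ipabireb]
  Rule 2 Glottal Epenthesis: [ipabireb] → [hipabireb]
  Rule 3 Geminate Reduction: no change — [hipabireb]
  Rule 4 Spirantization: [hipabireb] → [hipavireb]

[yihiv], [hipavireb]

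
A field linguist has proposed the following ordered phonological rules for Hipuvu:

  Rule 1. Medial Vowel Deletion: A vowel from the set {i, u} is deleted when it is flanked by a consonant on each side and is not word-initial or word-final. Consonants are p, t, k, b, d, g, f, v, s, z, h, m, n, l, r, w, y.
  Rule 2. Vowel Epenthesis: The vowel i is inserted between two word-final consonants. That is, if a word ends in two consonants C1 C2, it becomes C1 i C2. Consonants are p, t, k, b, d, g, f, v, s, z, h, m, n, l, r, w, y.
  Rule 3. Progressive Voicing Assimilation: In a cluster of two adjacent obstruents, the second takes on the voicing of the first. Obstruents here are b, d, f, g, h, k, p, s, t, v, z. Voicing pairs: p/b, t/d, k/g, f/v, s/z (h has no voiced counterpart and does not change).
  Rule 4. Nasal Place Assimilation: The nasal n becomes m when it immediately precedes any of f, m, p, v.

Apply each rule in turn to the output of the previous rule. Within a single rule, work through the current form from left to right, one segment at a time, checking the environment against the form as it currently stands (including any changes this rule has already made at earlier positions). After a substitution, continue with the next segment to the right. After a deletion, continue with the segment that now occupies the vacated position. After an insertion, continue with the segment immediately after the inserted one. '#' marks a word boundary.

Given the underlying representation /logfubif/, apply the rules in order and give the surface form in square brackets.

Rule 1 Medial Vowel Deletion: [logfubif] → [logfbf]
Rule 2 Vowel Epenthesis: [logfbf] → [logfbif]
Rule 3 Progressive Voicing Assimilation: [logfbif] → [logvbif]
Rule 4 Nasal Place Assimilation: no change — [logvbif]

[logvbif]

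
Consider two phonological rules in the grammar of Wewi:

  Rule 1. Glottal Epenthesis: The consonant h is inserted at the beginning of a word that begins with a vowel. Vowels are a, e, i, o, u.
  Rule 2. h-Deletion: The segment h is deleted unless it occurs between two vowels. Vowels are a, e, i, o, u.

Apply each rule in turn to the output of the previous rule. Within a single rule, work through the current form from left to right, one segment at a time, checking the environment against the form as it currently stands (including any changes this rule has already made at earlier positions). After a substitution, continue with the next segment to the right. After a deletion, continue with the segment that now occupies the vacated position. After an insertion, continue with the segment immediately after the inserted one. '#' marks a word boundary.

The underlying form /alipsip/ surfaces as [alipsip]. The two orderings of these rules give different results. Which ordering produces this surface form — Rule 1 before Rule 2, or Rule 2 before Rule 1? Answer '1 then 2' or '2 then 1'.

1 then 2

Order 1 then 2:
  1 Glottal Epenthesis: [alipsip] → [halipsip]
  2 h-Deletion: [halipsip] → [alipsip]
  result: [alipsip]
Order 2 then 1:
  2 h-Deletion: no change — [alipsip]
  1 Glottal Epenthesis: [alipsip] → [halipsip]
  result: [halipsip]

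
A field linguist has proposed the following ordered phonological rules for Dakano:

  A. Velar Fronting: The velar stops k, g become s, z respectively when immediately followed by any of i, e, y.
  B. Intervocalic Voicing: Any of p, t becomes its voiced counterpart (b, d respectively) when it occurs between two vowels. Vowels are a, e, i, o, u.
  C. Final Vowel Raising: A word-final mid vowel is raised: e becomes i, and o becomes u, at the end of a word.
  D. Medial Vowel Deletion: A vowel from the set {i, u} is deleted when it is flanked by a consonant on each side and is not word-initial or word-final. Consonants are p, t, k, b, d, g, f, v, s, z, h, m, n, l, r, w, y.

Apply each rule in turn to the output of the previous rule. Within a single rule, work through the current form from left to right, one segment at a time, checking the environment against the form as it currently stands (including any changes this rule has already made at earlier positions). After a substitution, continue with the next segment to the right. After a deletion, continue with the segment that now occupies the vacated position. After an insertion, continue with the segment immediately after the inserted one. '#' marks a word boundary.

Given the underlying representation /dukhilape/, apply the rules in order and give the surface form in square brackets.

[dkhlabi]

A Velar Fronting: no change — [dukhilape]
B Intervocalic Voicing: [dukhilape] → [dukhilabe]
C Final Vowel Raising: [dukhilabe] → [dukhilabi]
D Medial Vowel Deletion: [dukhilabi] → [dkhlabi]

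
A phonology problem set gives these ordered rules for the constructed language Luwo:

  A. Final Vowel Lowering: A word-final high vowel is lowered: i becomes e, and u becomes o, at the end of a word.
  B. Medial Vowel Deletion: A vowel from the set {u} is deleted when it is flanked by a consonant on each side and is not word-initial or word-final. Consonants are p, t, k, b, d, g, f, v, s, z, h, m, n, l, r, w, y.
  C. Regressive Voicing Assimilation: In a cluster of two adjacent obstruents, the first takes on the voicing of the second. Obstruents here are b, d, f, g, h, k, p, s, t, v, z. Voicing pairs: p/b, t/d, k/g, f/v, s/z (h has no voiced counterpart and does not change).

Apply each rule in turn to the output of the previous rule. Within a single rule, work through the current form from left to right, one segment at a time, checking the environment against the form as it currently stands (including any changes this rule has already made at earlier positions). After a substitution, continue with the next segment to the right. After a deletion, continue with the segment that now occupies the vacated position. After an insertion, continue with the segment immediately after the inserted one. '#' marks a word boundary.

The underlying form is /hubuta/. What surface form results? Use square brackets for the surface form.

A Final Vowel Lowering: no change — [hubuta]
B Medial Vowel Deletion: [hubuta] → [hbta]
C Regressive Voicing Assimilation: [hbta] → [hpta]

[hpta]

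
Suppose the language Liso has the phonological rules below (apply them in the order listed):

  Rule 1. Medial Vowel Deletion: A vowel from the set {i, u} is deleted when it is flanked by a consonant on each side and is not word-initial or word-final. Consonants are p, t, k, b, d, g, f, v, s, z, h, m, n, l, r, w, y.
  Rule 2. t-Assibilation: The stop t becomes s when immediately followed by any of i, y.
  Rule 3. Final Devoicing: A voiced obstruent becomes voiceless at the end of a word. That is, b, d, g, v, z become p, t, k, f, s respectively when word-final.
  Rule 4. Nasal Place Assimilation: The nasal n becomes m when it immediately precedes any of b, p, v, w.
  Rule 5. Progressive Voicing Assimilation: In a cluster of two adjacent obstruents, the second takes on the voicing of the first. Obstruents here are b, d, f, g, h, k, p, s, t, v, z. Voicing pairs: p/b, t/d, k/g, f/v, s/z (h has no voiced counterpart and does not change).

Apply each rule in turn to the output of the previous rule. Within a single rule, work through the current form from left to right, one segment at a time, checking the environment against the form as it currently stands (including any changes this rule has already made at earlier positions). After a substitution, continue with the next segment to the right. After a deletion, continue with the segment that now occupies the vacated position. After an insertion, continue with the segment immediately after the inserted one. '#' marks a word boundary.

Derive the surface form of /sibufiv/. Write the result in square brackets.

[spff]

Rule 1 Medial Vowel Deletion: [sibufiv] → [sbfv]
Rule 2 t-Assibilation: no change — [sbfv]
Rule 3 Final Devoicing: [sbfv] → [sbff]
Rule 4 Nasal Place Assimilation: no change — [sbff]
Rule 5 Progressive Voicing Assimilation: [sbff] → [spff]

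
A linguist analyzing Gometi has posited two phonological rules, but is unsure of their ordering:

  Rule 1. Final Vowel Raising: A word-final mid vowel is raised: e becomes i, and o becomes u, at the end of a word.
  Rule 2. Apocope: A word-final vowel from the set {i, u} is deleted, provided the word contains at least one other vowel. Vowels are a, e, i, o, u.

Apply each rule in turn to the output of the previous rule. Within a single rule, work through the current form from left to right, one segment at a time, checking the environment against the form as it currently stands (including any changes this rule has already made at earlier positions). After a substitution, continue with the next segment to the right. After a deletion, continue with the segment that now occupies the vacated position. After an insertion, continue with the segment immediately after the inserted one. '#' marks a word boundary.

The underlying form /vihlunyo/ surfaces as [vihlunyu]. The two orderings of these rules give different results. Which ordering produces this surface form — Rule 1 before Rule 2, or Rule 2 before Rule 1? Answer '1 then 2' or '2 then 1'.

Order 1 then 2:
  1 Final Vowel Raising: [vihlunyo] → [vihlunyu]
  2 Apocope: [vihlunyu] → [vihluny]
  result: [vihluny]
Order 2 then 1:
  2 Apocope: no change — [vihlunyo]
  1 Final Vowel Raising: [vihlunyo] → [vihlunyu]
  result: [vihlunyu]

2 then 1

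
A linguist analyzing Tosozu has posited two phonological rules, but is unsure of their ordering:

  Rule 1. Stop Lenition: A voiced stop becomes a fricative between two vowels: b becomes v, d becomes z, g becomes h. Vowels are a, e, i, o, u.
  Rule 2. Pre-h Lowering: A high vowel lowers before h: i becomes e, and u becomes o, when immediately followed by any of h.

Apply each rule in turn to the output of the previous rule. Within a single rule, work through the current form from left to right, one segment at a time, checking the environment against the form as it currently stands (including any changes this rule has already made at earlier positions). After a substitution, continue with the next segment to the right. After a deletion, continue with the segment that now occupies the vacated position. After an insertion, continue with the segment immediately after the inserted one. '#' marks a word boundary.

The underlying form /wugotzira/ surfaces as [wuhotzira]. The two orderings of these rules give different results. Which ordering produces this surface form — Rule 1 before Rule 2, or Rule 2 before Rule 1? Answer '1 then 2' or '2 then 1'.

2 then 1

Order 1 then 2:
  1 Stop Lenition: [wugotzira] → [wuhotzira]
  2 Pre-h Lowering: [wuhotzira] → [wohotzira]
  result: [wohotzira]
Order 2 then 1:
  2 Pre-h Lowering: no change — [wugotzira]
  1 Stop Lenition: [wugotzira] → [wuhotzira]
  result: [wuhotzira]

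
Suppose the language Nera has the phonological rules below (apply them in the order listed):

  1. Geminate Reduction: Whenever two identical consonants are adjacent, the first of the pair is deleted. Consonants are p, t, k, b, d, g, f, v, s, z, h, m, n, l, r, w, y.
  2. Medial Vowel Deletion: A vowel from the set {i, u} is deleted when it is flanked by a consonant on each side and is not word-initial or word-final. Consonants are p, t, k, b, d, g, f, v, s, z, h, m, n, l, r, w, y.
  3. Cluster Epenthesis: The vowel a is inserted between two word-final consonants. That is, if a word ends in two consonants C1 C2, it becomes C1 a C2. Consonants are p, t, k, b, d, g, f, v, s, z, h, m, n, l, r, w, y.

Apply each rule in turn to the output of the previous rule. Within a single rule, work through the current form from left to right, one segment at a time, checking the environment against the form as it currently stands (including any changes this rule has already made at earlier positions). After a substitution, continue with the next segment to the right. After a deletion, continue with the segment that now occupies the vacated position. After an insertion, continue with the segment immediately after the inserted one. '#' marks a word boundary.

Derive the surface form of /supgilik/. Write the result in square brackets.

1 Geminate Reduction: no change — [supgilik]
2 Medial Vowel Deletion: [supgilik] → [spglk]
3 Cluster Epenthesis: [spglk] → [spglak]

[spglak]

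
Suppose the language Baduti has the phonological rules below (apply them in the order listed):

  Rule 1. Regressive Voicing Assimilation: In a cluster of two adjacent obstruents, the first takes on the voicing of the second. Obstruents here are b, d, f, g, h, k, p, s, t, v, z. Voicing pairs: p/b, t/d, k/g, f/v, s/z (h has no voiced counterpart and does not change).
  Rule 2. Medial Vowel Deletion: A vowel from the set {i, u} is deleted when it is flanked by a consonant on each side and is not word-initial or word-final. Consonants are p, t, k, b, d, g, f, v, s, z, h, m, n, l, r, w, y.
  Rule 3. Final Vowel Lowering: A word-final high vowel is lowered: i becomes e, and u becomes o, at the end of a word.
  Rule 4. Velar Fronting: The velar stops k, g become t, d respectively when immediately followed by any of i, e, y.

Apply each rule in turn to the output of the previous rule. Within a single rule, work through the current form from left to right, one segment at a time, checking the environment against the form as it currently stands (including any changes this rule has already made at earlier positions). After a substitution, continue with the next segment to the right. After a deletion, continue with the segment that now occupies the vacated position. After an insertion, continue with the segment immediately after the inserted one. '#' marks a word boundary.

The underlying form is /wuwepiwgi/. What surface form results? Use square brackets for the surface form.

Rule 1 Regressive Voicing Assimilation: no change — [wuwepiwgi]
Rule 2 Medial Vowel Deletion: [wuwepiwgi] → [wwepwgi]
Rule 3 Final Vowel Lowering: [wwepwgi] → [wwepwge]
Rule 4 Velar Fronting: [wwepwge] → [wwepwde]

[wwepwde]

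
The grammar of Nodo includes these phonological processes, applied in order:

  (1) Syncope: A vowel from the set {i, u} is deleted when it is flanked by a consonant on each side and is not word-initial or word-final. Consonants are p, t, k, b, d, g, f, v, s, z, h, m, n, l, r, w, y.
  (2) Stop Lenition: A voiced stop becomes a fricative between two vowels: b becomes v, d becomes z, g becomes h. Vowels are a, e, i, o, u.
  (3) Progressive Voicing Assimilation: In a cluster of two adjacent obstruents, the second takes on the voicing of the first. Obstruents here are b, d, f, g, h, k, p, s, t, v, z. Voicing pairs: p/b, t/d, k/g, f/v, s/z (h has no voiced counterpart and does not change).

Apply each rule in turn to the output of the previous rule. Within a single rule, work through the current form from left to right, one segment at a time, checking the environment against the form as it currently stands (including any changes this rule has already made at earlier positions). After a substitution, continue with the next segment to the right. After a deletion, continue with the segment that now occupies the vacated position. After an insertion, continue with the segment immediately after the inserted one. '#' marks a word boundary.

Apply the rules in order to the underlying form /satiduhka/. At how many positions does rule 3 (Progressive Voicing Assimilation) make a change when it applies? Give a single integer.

1

(1) Syncope: [satiduhka] → [satdhka]
(2) Stop Lenition: no change — [satdhka]
(3) Progressive Voicing Assimilation: [satdhka] → [satthka]
Rule 3 changed 1 position(s).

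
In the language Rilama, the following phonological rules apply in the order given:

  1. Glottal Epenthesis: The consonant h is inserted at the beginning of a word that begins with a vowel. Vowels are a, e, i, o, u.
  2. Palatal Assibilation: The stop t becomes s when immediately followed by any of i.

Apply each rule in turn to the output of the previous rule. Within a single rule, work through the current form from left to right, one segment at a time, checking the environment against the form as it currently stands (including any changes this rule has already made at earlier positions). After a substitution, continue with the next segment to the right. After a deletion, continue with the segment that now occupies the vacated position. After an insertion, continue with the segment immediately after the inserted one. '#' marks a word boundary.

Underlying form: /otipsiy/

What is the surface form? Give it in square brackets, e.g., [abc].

[hosipsiy]

1 Glottal Epenthesis: [otipsiy] → [hotipsiy]
2 Palatal Assibilation: [hotipsiy] → [hosipsiy]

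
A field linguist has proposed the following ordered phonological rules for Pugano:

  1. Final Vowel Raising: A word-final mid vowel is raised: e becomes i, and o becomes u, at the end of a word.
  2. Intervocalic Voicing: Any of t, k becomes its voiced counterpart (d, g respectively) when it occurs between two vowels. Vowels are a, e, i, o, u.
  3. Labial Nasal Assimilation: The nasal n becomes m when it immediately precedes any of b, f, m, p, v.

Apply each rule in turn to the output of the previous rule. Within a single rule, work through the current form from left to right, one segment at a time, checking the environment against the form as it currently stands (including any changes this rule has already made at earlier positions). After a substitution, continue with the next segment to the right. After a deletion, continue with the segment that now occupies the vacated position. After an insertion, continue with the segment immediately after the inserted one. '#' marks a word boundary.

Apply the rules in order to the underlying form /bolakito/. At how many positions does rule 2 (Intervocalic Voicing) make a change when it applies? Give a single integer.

2

1 Final Vowel Raising: [bolakito] → [bolakitu]
2 Intervocalic Voicing: [bolakitu] → [bolagidu]
3 Labial Nasal Assimilation: no change — [bolagidu]
Rule 2 changed 2 position(s).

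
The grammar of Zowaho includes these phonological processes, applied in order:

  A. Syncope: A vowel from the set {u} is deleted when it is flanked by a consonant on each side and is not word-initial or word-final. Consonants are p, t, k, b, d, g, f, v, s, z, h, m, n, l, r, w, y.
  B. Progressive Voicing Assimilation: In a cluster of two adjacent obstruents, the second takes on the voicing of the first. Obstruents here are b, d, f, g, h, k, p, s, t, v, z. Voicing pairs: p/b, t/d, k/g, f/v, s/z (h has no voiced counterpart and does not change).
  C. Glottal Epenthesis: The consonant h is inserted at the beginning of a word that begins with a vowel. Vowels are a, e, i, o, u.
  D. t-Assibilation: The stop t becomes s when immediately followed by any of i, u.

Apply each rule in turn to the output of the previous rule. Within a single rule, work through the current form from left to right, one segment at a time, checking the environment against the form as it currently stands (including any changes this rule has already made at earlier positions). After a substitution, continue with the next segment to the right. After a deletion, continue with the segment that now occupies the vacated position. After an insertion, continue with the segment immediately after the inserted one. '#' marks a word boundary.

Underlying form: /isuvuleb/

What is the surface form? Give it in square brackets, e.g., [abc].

A Syncope: [isuvuleb] → [isvleb]
B Progressive Voicing Assimilation: [isvleb] → [isfleb]
C Glottal Epenthesis: [isfleb] → [hisfleb]
D t-Assibilation: no change — [hisfleb]

[hisfleb]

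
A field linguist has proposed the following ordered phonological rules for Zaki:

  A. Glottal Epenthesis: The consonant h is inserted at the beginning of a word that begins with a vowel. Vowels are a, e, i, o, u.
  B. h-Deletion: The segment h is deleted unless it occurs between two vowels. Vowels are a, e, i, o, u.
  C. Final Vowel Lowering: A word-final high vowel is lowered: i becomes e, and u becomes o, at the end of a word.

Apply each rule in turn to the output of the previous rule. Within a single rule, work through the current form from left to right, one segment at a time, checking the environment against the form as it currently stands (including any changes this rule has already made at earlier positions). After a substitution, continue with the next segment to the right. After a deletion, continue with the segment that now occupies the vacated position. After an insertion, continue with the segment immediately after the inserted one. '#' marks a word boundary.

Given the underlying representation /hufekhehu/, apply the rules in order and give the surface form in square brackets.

A Glottal Epenthesis: no change — [hufekhehu]
B h-Deletion: [hufekhehu] → [ufekehu]
C Final Vowel Lowering: [ufekehu] → [ufekeho]

[ufekeho]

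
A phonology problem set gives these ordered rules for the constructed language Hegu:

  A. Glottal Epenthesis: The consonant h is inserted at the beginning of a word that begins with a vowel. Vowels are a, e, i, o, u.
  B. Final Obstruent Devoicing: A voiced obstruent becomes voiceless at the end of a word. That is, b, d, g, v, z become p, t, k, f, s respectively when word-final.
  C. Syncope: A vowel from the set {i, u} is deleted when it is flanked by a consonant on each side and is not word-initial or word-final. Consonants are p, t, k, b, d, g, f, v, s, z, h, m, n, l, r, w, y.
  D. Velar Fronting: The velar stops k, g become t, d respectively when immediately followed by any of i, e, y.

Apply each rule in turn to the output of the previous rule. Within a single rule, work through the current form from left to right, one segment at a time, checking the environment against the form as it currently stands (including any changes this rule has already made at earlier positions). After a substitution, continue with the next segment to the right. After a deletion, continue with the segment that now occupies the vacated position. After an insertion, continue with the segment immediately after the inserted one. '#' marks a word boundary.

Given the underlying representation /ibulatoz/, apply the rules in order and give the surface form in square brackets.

[hblatos]

A Glottal Epenthesis: [ibulatoz] → [hibulatoz]
B Final Obstruent Devoicing: [hibulatoz] → [hibulatos]
C Syncope: [hibulatos] → [hblatos]
D Velar Fronting: no change — [hblatos]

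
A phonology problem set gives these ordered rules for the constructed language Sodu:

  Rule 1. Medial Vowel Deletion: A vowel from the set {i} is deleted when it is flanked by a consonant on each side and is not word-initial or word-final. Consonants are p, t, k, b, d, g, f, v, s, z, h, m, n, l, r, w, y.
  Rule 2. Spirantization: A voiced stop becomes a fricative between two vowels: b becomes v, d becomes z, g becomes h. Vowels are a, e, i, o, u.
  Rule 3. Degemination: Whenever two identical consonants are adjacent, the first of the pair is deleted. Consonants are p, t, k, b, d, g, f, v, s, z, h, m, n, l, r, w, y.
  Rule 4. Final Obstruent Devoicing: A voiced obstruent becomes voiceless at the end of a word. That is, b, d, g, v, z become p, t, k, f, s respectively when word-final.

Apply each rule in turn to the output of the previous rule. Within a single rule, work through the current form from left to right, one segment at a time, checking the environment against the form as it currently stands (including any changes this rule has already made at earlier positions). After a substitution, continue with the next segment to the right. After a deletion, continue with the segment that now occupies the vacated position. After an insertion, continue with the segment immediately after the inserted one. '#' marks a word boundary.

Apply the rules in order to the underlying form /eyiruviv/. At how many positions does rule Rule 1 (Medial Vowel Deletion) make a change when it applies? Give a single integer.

Rule 1 Medial Vowel Deletion: [eyiruviv] → [eyruvv]
Rule 2 Spirantization: no change — [eyruvv]
Rule 3 Degemination: [eyruvv] → [eyruv]
Rule 4 Final Obstruent Devoicing: [eyruv] → [eyruf]
Rule Rule 1 changed 2 position(s).

2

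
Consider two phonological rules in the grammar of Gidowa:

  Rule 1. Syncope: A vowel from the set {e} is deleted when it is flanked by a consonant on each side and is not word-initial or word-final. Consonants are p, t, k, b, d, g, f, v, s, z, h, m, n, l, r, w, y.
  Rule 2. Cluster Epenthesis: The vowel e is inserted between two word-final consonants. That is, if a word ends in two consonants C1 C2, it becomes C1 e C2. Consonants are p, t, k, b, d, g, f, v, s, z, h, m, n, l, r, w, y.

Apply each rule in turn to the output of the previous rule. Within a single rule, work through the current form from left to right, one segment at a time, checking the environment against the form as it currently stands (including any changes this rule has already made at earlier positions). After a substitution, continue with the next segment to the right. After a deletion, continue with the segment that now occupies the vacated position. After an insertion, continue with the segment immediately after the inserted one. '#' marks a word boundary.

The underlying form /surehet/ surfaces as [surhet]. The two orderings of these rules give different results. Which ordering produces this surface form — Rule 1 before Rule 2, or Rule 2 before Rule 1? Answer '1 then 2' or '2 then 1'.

1 then 2

Order 1 then 2:
  1 Syncope: [surehet] → [surht]
  2 Cluster Epenthesis: [surht] → [surhet]
  result: [surhet]
Order 2 then 1:
  2 Cluster Epenthesis: no change — [surehet]
  1 Syncope: [surehet] → [surht]
  result: [surht]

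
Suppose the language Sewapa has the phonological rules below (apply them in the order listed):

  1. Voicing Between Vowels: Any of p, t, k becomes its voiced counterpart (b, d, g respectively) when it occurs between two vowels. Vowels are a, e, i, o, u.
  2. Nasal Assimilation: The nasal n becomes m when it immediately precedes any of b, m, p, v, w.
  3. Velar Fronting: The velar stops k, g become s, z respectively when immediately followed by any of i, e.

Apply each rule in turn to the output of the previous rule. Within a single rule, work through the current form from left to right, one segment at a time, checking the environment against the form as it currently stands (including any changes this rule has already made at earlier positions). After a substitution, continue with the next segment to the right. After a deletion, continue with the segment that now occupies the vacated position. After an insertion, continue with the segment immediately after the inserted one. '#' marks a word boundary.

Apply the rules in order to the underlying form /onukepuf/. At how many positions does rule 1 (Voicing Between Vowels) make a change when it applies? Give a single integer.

2

1 Voicing Between Vowels: [onukepuf] → [onugebuf]
2 Nasal Assimilation: no change — [onugebuf]
3 Velar Fronting: [onugebuf] → [onuzebuf]
Rule 1 changed 2 position(s).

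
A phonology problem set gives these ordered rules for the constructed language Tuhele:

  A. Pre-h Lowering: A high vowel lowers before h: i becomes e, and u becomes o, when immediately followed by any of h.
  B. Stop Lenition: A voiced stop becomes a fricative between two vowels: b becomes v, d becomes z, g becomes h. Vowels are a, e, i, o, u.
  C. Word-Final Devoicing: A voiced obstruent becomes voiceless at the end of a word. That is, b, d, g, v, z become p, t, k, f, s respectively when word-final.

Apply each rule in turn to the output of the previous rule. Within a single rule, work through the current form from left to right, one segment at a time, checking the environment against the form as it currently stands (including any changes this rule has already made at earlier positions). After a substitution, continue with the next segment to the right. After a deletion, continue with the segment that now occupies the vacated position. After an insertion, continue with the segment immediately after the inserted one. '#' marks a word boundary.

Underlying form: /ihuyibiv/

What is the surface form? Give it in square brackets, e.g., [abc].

A Pre-h Lowering: [ihuyibiv] → [ehuyibiv]
B Stop Lenition: [ehuyibiv] → [ehuyiviv]
C Word-Final Devoicing: [ehuyiviv] → [ehuyivif]

[ehuyivif]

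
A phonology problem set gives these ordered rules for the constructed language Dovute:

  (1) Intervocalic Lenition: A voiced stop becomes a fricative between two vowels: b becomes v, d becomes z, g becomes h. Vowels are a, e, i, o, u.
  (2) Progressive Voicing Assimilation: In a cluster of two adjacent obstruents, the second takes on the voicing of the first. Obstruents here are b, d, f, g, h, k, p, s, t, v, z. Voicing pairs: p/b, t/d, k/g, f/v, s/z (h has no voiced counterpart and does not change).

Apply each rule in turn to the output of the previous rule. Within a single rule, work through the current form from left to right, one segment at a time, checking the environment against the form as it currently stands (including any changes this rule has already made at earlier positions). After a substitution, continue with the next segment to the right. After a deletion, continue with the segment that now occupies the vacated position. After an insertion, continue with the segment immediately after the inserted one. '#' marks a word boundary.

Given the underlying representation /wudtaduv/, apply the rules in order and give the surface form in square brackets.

[wuddazuv]

(1) Intervocalic Lenition: [wudtaduv] → [wudtazuv]
(2) Progressive Voicing Assimilation: [wudtazuv] → [wuddazuv]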